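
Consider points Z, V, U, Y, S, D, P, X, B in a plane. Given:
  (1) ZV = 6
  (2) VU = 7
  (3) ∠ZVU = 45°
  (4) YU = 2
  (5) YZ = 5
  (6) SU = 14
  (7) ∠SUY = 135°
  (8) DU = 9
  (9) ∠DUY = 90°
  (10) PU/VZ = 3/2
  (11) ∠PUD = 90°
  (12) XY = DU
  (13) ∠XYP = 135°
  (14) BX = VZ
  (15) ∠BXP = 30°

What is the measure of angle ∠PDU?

From the given relations: PU = 3/2·VZ = 3/2·6 = 9.
Step 1: By the law of cosines on triangle DUP: DP² = 9² + 9² − 2·9·9·cos(90°) = 162, so DP = 9·√2.
Step 2: By the inverse law of cosines on triangle PDU: cos(∠PDU) = ((9·√2)² + 9² − 9²) / (2·9·√2·9) = 162/229.1 = 0.7071, so ∠PDU = 45°.

Therefore, the measure of angle ∠PDU = 45°.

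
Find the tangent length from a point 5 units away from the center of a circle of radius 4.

tangent = √(d² - r²) = √(5² - 4²) = √(25 - 16) = √9 = 3

3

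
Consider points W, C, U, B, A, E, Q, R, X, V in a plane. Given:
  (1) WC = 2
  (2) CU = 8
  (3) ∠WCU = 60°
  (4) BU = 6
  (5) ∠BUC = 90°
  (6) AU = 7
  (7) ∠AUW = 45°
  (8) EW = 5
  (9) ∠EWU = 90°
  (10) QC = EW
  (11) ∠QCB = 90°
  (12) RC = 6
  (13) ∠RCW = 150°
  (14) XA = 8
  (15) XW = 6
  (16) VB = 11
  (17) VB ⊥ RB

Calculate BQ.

From the given relations: QC = EW = 5.
Step 1: By the law of cosines on triangle BUC: BC² = 6² + 8² − 2·6·8·cos(90°) = 100, so BC = 10.
Step 2: By the law of cosines on triangle BCQ: BQ² = 10² + 5² − 2·10·5·cos(90°) = 125, so BQ = 5·√5.

Therefore, the length of BQ = 5·√5.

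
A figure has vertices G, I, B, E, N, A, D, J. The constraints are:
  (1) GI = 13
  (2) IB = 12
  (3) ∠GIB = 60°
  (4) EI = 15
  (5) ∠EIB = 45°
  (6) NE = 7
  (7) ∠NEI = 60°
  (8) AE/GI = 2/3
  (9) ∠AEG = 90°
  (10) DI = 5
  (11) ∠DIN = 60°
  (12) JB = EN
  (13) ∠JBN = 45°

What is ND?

Step 1: By the law of cosines on triangle NEI: NI² = 7² + 15² − 2·7·15·cos(60°) = 169, so NI = 13.
Step 2: By the law of cosines on triangle NID: ND² = 13² + 5² − 2·13·5·cos(60°) = 129, so ND = √129.

Therefore, the length of ND = √129.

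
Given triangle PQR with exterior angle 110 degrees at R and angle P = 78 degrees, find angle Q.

The exterior angle theorem states that an exterior angle equals the sum of the two non-adjacent interior angles.
So 110 = 78 + angle Q, which gives angle Q = 110 - 78 = 32 degrees.

32 degrees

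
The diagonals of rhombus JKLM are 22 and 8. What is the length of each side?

In a rhombus, the diagonals bisect each other perpendicularly, creating four congruent right triangles.
Each triangle has legs 11 (half of 22) and 4 (half of 8).
The hypotenuse of each right triangle is a side of the rhombus:
side = sqrt(11^2 + 4^2) = sqrt(137)

sqrt(137)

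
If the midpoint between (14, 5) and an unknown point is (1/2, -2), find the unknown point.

Using the midpoint formula: M = ((x1 + x2)/2, (y1 + y2)/2)
We know M = (1/2, -2) and Q = (14, 5)
For x: 1/2 = (14 + x2)/2, so x2 = 2*1/2 - 14 = -13
For y: -2 = (5 + y2)/2, so y2 = 2*-2 - 5 = -9
P = (-13, -9)

(-13, -9)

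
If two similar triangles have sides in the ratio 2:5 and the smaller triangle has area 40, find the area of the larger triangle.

The ratio of areas of similar triangles = (side ratio)^2.
Side ratio = 2:5, so area ratio = 4:25.
Area of the larger triangle / Area of the smaller triangle = 25/4
Area of the larger triangle = 40 * 25/4 = 250

250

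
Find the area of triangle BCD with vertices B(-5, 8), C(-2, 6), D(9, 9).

Shoelace: Area = (1/2)|-5(6-9) + -2(9-8) + 9(8-6)| = (1/2)(31) = 31/2

31/2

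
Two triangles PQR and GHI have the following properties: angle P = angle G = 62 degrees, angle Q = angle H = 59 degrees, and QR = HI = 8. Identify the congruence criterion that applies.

The given information matches AAS: Two pairs of corresponding angles and a non-included side are equal (Angle-Angle-Side).

AAS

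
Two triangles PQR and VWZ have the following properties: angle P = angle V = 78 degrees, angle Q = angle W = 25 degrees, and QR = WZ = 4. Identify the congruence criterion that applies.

Consider the given information: angle P = angle V = 78 degrees, angle Q = angle W = 25 degrees, and QR = WZ = 4
This is not ASA or HL: ASA requires two angles and the side between them. HL only applies to right triangles with matching hypotenuse and leg.
The correct criterion is AAS. Two pairs of corresponding angles and a non-included side are equal (Angle-Angle-Side).

AAS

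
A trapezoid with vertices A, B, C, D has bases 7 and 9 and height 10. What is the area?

Area = (7 + 9) * 10 / 2 = 160 / 2 = 80

80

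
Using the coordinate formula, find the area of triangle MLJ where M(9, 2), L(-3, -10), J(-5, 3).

Shoelace: Area = (1/2)|9(-10-3) + -3(3-2) + -5(2--10)| = (1/2)(180) = 90

90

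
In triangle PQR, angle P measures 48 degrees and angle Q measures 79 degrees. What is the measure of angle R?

The interior angles sum to 180°: angle R = 180 - 48 - 79 = 53°.
The triangle is acute (angles 48°, 79°, 53°).

53 degrees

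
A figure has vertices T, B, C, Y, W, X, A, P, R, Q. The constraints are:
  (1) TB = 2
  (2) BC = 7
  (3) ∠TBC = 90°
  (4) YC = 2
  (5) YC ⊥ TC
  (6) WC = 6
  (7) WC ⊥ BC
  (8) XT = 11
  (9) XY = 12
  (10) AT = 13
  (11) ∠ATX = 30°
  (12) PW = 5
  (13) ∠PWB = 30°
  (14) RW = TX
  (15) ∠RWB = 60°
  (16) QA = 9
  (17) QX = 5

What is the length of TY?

Step 1: By the law of cosines on triangle CBT: CT² = 7² + 2² − 2·7·2·cos(90°) = 53, so CT = √53.
Step 2: By the law of cosines on triangle TCY: TY² = √53² + 2² − 2·√53·2·cos(90°) = 57, so TY = √57.

Therefore, the length of TY = √57.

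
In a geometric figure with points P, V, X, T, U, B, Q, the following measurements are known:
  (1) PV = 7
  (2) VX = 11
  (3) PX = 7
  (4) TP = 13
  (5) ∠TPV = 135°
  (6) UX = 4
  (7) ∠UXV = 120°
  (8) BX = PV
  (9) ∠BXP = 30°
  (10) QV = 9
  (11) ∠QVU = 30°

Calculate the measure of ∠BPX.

From the given relations: BX = PV = 7.
Step 1: By the law of cosines on triangle PXB: PB² = 7² + 7² − 2·7·7·cos(30°) = 13.13, so PB ≈ 3.62.
Step 2: By the inverse law of cosines on triangle BPX: cos(∠BPX) = (3.62² + 7² − 7²) / (2·3.62·7) = 13.13/50.73 = 0.2588, so ∠BPX = 75°.

Therefore, the measure of angle ∠BPX = 75°.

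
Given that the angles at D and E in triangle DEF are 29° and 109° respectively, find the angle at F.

The interior angles sum to 180°: angle F = 180 - 29 - 109 = 42°.
The triangle is obtuse (angles 29°, 109°, 42°).

42 degrees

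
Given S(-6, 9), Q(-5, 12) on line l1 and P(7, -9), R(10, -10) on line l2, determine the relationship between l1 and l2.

Slope of line 1: m1 = (12 - 9)/(-5 - -6) = 3/1 = 3
Slope of line 2: m2 = (-10 - -9)/(10 - 7) = -1/3 = -1/3
Two lines are perpendicular when the product of their slopes is -1 (negative reciprocals).
m1 * m2 = (3) * (-1/3) = -1, confirming perpendicularity.

Perpendicular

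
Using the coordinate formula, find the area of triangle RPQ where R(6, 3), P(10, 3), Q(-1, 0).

Shoelace: Area = (1/2)|6(3-0) + 10(0-3) + -1(3-3)| = (1/2)(12) = 6

6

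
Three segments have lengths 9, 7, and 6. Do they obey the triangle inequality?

Yes.
The triangle inequality requires that the sum of any two sides exceeds the third.
Here 6 + 7 = 13 > 9, so the condition is met.

Yes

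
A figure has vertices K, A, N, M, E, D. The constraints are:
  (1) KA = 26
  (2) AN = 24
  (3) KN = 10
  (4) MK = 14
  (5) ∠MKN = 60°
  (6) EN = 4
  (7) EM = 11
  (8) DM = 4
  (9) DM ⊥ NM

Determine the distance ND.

Step 1: By the law of cosines on triangle NKM: NM² = 10² + 14² − 2·10·14·cos(60°) = 156, so NM = 2·√39.
Step 2: By the law of cosines on triangle NMD: ND² = (2·√39)² + 4² − 2·2·√39·4·cos(90°) = 172, so ND = 2·√43.

Therefore, the length of ND = 2·√43.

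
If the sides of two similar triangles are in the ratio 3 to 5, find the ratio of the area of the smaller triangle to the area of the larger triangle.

Area scales with the square of linear dimensions. If every length is multiplied by 3/5, then the area is multiplied by (3/5)^2 = 9/25.
The area ratio is 9:25.

9:25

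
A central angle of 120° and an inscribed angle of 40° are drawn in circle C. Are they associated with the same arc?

By the inscribed angle theorem, the inscribed angle for a central angle of 120° should be 120° / 2 = 60°.
The given inscribed angle is 40°, which does not equal 60°.
Therefore, no, they do not correspond to the same arc.

No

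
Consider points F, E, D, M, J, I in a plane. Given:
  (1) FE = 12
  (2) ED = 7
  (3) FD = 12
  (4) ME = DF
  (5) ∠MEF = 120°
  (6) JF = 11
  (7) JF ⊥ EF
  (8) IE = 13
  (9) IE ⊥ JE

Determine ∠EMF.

From the given relations: ME = DF = 12.
Step 1: By the law of cosines on triangle MEF: MF² = 12² + 12² − 2·12·12·cos(120°) = 432, so MF = 12·√3.
Step 2: By the inverse law of cosines on triangle EMF: cos(∠EMF) = (12² + (12·√3)² − 12²) / (2·12·12·√3) = 432/498.83 = 0.866, so ∠EMF = 30°.

Therefore, the measure of angle ∠EMF = 30°.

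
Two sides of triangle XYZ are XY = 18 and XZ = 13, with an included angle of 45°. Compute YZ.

Law of cosines: YZ^2 = 18^2 + 13^2 - 2(18)(13)cos(45°) = 493 - 234*sqrt(2), so YZ = sqrt(493 - 234*sqrt(2)).

sqrt(493 - 234*sqrt(2))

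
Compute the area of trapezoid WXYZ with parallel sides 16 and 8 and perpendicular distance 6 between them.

Area = (16 + 8) * 6 / 2 = 144 / 2 = 72

72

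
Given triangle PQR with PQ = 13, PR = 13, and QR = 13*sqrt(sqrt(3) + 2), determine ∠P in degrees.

When all three sides of a triangle are known, the law of cosines can be rearranged to find any angle.
cos(C) = (a² + b² - c²) / (2ab) gives cos(P) = -sqrt(3)/2.
Taking the inverse cosine: P = 150°.

150°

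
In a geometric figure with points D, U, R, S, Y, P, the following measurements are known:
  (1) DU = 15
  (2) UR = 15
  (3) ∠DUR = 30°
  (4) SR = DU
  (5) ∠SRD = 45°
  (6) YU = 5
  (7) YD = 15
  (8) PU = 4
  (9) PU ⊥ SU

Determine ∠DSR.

From the given relations: SR = DU = 15.
Step 1: By the law of cosines on triangle DUR: DR² = 15² + 15² − 2·15·15·cos(30°) = 60.29, so DR ≈ 7.76.
Step 2: By the law of cosines on triangle SRD: SD² = 15² + 7.76² − 2·15·7.76·cos(45°) = 120.58, so SD ≈ 10.98.
Step 3: By the inverse law of cosines on triangle DSR: cos(∠DSR) = (10.98² + 15² − 7.76²) / (2·10.98·15) = 285.29/329.42 = 0.866, so ∠DSR = 30°.

Therefore, the measure of angle ∠DSR = 30°.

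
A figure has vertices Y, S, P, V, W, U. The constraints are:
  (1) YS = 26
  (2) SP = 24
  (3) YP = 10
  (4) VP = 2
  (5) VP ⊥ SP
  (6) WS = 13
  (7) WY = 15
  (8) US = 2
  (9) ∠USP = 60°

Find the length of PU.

Step 1: By the law of cosines on triangle PSU: PU² = 24² + 2² − 2·24·2·cos(60°) = 532, so PU = 2·√133.

Therefore, the length of PU = 2·√133.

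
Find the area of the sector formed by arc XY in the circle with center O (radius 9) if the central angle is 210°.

Sector area = π(9²)(7/12) = 189*pi/4

189*pi/4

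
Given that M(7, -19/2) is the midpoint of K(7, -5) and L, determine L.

Using the midpoint formula: M = ((x1 + x2)/2, (y1 + y2)/2)
We know M = (7, -19/2) and K = (7, -5)
For x: 7 = (7 + x2)/2, so x2 = 2*7 - 7 = 7
For y: -19/2 = (-5 + y2)/2, so y2 = 2*-19/2 - -5 = -14
L = (7, -14)

(7, -14)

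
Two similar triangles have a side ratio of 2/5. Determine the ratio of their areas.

The ratio of areas of similar triangles equals the square of the side ratio.
Side ratio = 2:5
Area ratio = (2/5)^2 = 4/25 = 4:25

4:25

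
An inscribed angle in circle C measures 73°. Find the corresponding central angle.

Central angle = 2 × 73° = 146° (inscribed angle theorem).

146°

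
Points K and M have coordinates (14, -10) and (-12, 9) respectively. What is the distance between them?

d = sqrt((-12 - 14)^2 + (9 - -10)^2)
d = sqrt(-26^2 + 19^2)
d = sqrt(676 + 361)
d = sqrt(1037)

sqrt(1037)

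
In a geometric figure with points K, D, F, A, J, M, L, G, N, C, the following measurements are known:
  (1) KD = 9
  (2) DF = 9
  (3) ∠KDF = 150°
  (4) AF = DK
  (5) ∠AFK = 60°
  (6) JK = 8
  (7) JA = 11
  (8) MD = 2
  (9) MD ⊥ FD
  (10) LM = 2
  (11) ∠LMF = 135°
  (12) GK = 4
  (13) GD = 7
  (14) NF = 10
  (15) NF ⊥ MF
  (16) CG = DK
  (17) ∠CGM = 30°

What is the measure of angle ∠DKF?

Step 1: By the law of cosines on triangle KDF: KF² = 9² + 9² − 2·9·9·cos(150°) = 302.3, so KF ≈ 17.39.
Step 2: By the inverse law of cosines on triangle DKF: cos(∠DKF) = (9² + 17.39² − 9²) / (2·9·17.39) = 302.3/312.96 = 0.9659, so ∠DKF = 15°.

Therefore, the measure of angle ∠DKF = 15°.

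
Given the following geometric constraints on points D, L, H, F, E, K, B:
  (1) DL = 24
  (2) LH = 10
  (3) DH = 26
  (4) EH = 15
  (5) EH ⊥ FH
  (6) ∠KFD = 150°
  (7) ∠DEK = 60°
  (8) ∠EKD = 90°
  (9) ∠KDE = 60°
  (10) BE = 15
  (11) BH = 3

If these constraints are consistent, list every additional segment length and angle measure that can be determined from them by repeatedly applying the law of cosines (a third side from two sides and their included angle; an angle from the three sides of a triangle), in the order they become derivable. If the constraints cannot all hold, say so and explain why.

These constraints are not satisfiable: (7), (8) and (9) are the three interior angles of triangle DEK, which must sum to 180°, but 60° + 90° + 60° = 210°. No planar figure meets all of them, so nothing further can be derived.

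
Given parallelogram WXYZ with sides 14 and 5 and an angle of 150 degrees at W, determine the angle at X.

Opposite sides of a parallelogram are parallel, so consecutive angles form co-interior angles on a transversal.
Co-interior angles sum to 180°, giving angle X = 180 - 150 = 30 degrees.

30 degrees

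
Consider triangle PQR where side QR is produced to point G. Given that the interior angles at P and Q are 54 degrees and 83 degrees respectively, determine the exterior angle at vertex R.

By the exterior angle theorem, an exterior angle of a triangle equals the sum of the two remote interior angles.
Exterior angle = angle P + angle Q
Exterior angle = 54 + 83 = 137 degrees

137 degrees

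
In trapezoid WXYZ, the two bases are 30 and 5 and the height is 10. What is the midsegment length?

The midsegment (median) of a trapezoid connects the midpoints of the non-parallel sides.
Its length is the average of the two bases: (30 + 5) / 2 = 35/2.

35/2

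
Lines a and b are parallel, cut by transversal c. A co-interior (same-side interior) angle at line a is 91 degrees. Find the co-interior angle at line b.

Co-interior angles sum to 180: 180 - 91 = 89 degrees.

89 degrees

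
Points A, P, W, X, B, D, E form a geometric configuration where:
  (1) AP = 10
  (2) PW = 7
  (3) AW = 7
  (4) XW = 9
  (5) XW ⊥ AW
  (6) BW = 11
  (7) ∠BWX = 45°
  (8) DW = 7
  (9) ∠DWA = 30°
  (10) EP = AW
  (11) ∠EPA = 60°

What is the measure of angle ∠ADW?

Step 1: By the law of cosines on triangle DWA: DA² = 7² + 7² − 2·7·7·cos(30°) = 13.13, so DA ≈ 3.62.
Step 2: By the inverse law of cosines on triangle ADW: cos(∠ADW) = (3.62² + 7² − 7²) / (2·3.62·7) = 13.13/50.73 = 0.2588, so ∠ADW = 75°.

Therefore, the measure of angle ∠ADW = 75°.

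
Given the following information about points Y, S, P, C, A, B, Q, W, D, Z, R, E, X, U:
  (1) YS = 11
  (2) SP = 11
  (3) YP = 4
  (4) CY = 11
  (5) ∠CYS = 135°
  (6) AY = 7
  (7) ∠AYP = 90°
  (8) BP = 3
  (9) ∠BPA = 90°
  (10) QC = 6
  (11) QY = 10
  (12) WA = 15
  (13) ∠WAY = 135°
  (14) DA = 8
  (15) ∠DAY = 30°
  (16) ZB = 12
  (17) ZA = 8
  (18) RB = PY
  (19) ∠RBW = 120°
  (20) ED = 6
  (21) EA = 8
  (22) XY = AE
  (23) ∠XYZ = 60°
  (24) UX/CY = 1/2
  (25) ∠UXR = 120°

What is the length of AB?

Step 1: By the law of cosines on triangle PYA: PA² = 4² + 7² − 2·4·7·cos(90°) = 65, so PA = √65.
Step 2: By the law of cosines on triangle APB: AB² = √65² + 3² − 2·√65·3·cos(90°) = 74, so AB = √74.

Therefore, the length of AB = √74.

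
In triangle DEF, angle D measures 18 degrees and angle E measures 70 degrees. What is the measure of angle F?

angle F = 180 - 18 - 70 = 92 degrees.

92 degrees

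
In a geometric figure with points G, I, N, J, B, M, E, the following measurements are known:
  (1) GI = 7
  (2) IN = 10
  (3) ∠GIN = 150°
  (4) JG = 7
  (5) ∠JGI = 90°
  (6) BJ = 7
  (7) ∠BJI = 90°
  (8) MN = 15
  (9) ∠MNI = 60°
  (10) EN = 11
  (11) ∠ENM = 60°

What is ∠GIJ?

Step 1: By the law of cosines on triangle IGJ: IJ² = 7² + 7² − 2·7·7·cos(90°) = 98, so IJ = 7·√2.
Step 2: By the inverse law of cosines on triangle GIJ: cos(∠GIJ) = (7² + (7·√2)² − 7²) / (2·7·7·√2) = 98/138.59 = 0.7071, so ∠GIJ = 45°.

Therefore, the measure of angle ∠GIJ = 45°.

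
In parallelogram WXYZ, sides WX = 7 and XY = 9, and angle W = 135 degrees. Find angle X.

In a parallelogram, consecutive angles are supplementary (sum to 180°).
angle X = 180 - angle W
angle X = 180 - 135
angle X = 45 degrees

45 degrees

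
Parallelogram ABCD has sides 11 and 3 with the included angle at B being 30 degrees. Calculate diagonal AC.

Using the law of cosines:
d^2 = 11^2 + 3^2 - 2(11)(3)cos(30 degrees)
d^2 = 121 + 9 - 66*sqrt(3)/2
d^2 = 130 - 33*sqrt(3)
d = sqrt(130 - 33*sqrt(3))

sqrt(130 - 33*sqrt(3))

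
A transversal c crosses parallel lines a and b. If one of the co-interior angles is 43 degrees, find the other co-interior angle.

Co-interior angles sum to 180: 180 - 43 = 137 degrees.

137 degrees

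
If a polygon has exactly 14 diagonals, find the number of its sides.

Using d = n(n - 3)/2, we solve 14 = n(n - 3)/2.
So n(n - 3) = 28.
Testing n = 7: 7 * 4 = 28 = 28. Correct.
The polygon has 7 sides.

7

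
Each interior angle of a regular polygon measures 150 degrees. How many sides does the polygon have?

Exterior angle = 180 - 150 = 30. n = 360 / 30 = 12.

12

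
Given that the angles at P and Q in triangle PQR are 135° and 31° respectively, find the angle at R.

Let angle R = x. Then 135 + 31 + x = 180.
x = 180 - 166 = 14 degrees.

14 degrees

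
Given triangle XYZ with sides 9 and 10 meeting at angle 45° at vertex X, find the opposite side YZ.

When two sides and the included angle are known, the law of cosines gives the third side.
c^2 = a^2 + b^2 - 2ab cos(C) generalizes the Pythagorean theorem to non-right triangles.
Here: YZ^2 = 81 + 100 - 180*(sqrt(2)/2) = 181 - 90*sqrt(2)
YZ = sqrt(181 - 90*sqrt(2))

sqrt(181 - 90*sqrt(2))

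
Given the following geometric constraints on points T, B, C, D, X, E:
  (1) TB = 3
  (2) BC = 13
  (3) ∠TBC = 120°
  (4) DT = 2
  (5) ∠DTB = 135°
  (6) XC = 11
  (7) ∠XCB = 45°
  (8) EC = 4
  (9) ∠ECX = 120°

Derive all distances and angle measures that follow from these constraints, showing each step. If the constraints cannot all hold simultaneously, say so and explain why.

The constraints are consistent.

Step 1: From TB = 3, BC = 13, and ∠TBC = 120°, by the law of cosines:
  TC² = TB² + BC² - 2·TB·BC·cos(120°) = 9 + 169 + 39 = 217
  TC ≈ 14.73

Step 2: From BT = 3, TD = 2, and ∠BTD = 135°, by the law of cosines:
  BD² = BT² + TD² - 2·BT·TD·cos(135°) = 9 + 4 + 8.485 = 21.49
  BD ≈ 4.64

Step 3: From BC = 13, CX = 11, and ∠BCX = 45°, by the law of cosines:
  BX² = BC² + CX² - 2·BC·CX·cos(45°) = 169 + 121 - 202.2 = 87.77
  BX ≈ 9.37

Step 4: From XC = 11, CE = 4, and ∠XCE = 120°, by the law of cosines:
  XE² = XC² + CE² - 2·XC·CE·cos(120°) = 121 + 16 + 44 = 181
  XE = √181

Step 5: From TB = 3, TC = 14.73, BC = 13, by the inverse law of cosines:
  cos(∠BTC) = (TB² + TC² - BC²) / (2·TB·TC)
  ∠BTC = 49.84°

Step 6: From BC = 13, BX = 9.37, CX = 11, by the inverse law of cosines:
  cos(∠CBX) = (BC² + BX² - CX²) / (2·BC·BX)
  ∠CBX = 56.12°

Step 7: From BD = 4.64, BT = 3, DT = 2, by the inverse law of cosines:
  cos(∠DBT) = (BD² + BT² - DT²) / (2·BD·BT)
  ∠DBT = 17.76°

Step 8: From CB = 13, CT = 14.73, BT = 3, by the inverse law of cosines:
  cos(∠BCT) = (CB² + CT² - BT²) / (2·CB·CT)
  ∠BCT = 10.16°

Step 9: From DB = 4.64, DT = 2, BT = 3, by the inverse law of cosines:
  cos(∠BDT) = (DB² + DT² - BT²) / (2·DB·DT)
  ∠BDT = 27.24°

Step 10: From XB = 9.37, XC = 11, BC = 13, by the inverse law of cosines:
  cos(∠BXC) = (XB² + XC² - BC²) / (2·XB·XC)
  ∠BXC = 78.88°

Step 11: From XC = 11, XE = √181, CE = 4, by the inverse law of cosines:
  cos(∠CXE) = (XC² + XE² - CE²) / (2·XC·XE)
  ∠CXE = 14.92°

Step 12: From EC = 4, EX = √181, CX = 11, by the inverse law of cosines:
  cos(∠CEX) = (EC² + EX² - CX²) / (2·EC·EX)
  ∠CEX = 45.08°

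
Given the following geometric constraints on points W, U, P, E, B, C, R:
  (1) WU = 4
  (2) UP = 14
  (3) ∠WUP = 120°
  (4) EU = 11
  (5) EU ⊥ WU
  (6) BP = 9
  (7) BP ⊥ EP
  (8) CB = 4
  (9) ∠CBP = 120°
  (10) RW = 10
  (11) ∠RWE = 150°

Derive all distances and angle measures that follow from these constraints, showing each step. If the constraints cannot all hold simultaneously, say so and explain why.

The constraints are consistent.

Step 1: From WU = 4, UP = 14, and ∠WUP = 120°, by the law of cosines:
  WP² = WU² + UP² - 2·WU·UP·cos(120°) = 16 + 196 + 56 = 268
  WP = 2·√67

Step 2: From WU = 4, UE = 11, and ∠WUE = 90°, by the law of cosines:
  WE² = WU² + UE² - 2·WU·UE·cos(90°) = 16 + 121 - 0 = 137
  WE = √137

Step 3: From PB = 9, BC = 4, and ∠PBC = 120°, by the law of cosines:
  PC² = PB² + BC² - 2·PB·BC·cos(120°) = 81 + 16 + 36 = 133
  PC = √133

Step 4: From EW = √137, WR = 10, and ∠EWR = 150°, by the law of cosines:
  ER² = EW² + WR² - 2·EW·WR·cos(150°) = 137 + 100 + 202.7 = 439.7
  ER ≈ 20.97

Step 5: From WE = √137, WU = 4, EU = 11, by the inverse law of cosines:
  cos(∠EWU) = (WE² + WU² - EU²) / (2·WE·WU)
  ∠EWU = 70.02°

Step 6: From WP = 2·√67, WU = 4, PU = 14, by the inverse law of cosines:
  cos(∠PWU) = (WP² + WU² - PU²) / (2·WP·WU)
  ∠PWU = 47.78°

Step 7: From PB = 9, PC = √133, BC = 4, by the inverse law of cosines:
  cos(∠BPC) = (PB² + PC² - BC²) / (2·PB·PC)
  ∠BPC = 17.48°

Step 8: From PU = 14, PW = 2·√67, UW = 4, by the inverse law of cosines:
  cos(∠UPW) = (PU² + PW² - UW²) / (2·PU·PW)
  ∠UPW = 12.22°

Step 9: From EU = 11, EW = √137, UW = 4, by the inverse law of cosines:
  cos(∠UEW) = (EU² + EW² - UW²) / (2·EU·EW)
  ∠UEW = 19.98°

Step 10: From CB = 4, CP = √133, BP = 9, by the inverse law of cosines:
  cos(∠BCP) = (CB² + CP² - BP²) / (2·CB·CP)
  ∠BCP = 42.52°

Step 11: From ER = 20.97, EW = √137, RW = 10, by the inverse law of cosines:
  cos(∠REW) = (ER² + EW² - RW²) / (2·ER·EW)
  ∠REW = 13.79°

Step 12: From RE = 20.97, RW = 10, EW = √137, by the inverse law of cosines:
  cos(∠ERW) = (RE² + RW² - EW²) / (2·RE·RW)
  ∠ERW = 16.21°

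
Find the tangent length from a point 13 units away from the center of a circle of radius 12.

The tangent, radius, and line from the external point to the center form a right triangle.
The right angle is where the tangent meets the radius.
By the Pythagorean theorem: tangent² + 12² = 13²
tangent² = 169 - 144 = 25
tangent = 5

5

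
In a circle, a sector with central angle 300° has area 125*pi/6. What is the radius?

r² = 360 × 125*pi/6 / (π × 300) = 25, so r = 5.

5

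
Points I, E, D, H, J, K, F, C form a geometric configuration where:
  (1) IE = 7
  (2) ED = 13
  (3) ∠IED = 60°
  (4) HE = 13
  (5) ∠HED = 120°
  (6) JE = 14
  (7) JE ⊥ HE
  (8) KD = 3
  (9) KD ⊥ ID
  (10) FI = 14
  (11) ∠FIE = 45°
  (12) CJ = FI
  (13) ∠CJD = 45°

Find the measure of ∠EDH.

Step 1: By the law of cosines on triangle DEH: DH² = 13² + 13² − 2·13·13·cos(120°) = 507, so DH = 13·√3.
Step 2: By the inverse law of cosines on triangle EDH: cos(∠EDH) = (13² + (13·√3)² − 13²) / (2·13·13·√3) = 507/585.43 = 0.866, so ∠EDH = 30°.

Therefore, the measure of angle ∠EDH = 30°.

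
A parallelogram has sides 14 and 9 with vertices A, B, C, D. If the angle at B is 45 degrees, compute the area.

Area = 14 * 9 * sin(45°) = 126 * sqrt(2)/2 = 63*sqrt(2)

63*sqrt(2)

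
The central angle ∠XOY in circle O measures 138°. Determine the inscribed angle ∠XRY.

By the inscribed angle theorem, the inscribed angle is half the central angle.
Inscribed angle = 138° / 2 = 69°

69°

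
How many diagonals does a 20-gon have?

The number of diagonals in an n-gon is n(n - 3)/2.
For n = 20: 20(20 - 3)/2 = 20 × 17 / 2 = 170.

170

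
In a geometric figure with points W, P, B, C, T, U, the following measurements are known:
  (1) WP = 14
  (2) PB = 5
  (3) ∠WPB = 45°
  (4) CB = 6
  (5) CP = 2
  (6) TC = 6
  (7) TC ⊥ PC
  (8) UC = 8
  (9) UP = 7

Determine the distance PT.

Step 1: By the law of cosines on triangle PCT: PT² = 2² + 6² − 2·2·6·cos(90°) = 40, so PT = 2·√10.

Therefore, the length of PT = 2·√10.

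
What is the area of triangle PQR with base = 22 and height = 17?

Area = (1/2)(22)(17) = 187

187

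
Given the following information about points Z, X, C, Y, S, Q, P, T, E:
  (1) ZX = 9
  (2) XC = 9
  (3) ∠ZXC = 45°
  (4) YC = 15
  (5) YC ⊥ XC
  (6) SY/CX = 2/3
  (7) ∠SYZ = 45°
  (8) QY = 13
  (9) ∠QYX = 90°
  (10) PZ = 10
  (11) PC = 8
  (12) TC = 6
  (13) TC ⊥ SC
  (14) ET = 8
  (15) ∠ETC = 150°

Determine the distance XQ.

Step 1: By the law of cosines on triangle XCY: XY² = 9² + 15² − 2·9·15·cos(90°) = 306, so XY = 3·√34.
Step 2: By the law of cosines on triangle XYQ: XQ² = (3·√34)² + 13² − 2·3·√34·13·cos(90°) = 475, so XQ = 5·√19.

Therefore, the length of XQ = 5·√19.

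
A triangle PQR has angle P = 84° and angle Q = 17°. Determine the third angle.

Let angle R = x. Then 84 + 17 + x = 180.
x = 180 - 101 = 79 degrees.

79 degrees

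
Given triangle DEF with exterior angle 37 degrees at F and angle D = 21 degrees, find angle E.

angle E = 37 - 21 = 16 degrees (exterior angle theorem).

16 degrees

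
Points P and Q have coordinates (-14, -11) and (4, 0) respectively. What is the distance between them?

d = sqrt((4 - -14)^2 + (0 - -11)^2)
d = sqrt(18^2 + 11^2)
d = sqrt(324 + 121)
d = sqrt(445)

sqrt(445)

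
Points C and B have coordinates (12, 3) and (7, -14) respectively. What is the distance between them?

The horizontal distance is |7 - 12| = 5 and the vertical distance is |-14 - 3| = 17.
By the Pythagorean theorem, d = sqrt(5^2 + 17^2) = sqrt(314).

sqrt(314)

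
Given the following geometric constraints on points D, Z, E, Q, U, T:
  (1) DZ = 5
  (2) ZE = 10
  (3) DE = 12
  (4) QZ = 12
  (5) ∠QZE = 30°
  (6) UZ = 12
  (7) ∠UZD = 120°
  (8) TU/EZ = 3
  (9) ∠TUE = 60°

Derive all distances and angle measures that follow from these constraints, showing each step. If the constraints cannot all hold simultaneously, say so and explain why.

The constraints are consistent.

From the given relations:
  TU = 3·EZ = 3·10 = 30

Step 1: From DZ = 5, ZU = 12, and ∠DZU = 120°, by the law of cosines:
  DU² = DZ² + ZU² - 2·DZ·ZU·cos(120°) = 25 + 144 + 60 = 229
  DU ≈ 15.13

Step 2: From EZ = 10, ZQ = 12, and ∠EZQ = 30°, by the law of cosines:
  EQ² = EZ² + ZQ² - 2·EZ·ZQ·cos(30°) = 100 + 144 - 207.8 = 36.15
  EQ ≈ 6.01

Step 3: From DE = 12, DZ = 5, EZ = 10, by the inverse law of cosines:
  cos(∠EDZ) = (DE² + DZ² - EZ²) / (2·DE·DZ)
  ∠EDZ = 54.9°

Step 4: From ZD = 5, ZE = 10, DE = 12, by the inverse law of cosines:
  cos(∠DZE) = (ZD² + ZE² - DE²) / (2·ZD·ZE)
  ∠DZE = 100.95°

Step 5: From ED = 12, EZ = 10, DZ = 5, by the inverse law of cosines:
  cos(∠DEZ) = (ED² + EZ² - DZ²) / (2·ED·EZ)
  ∠DEZ = 24.15°

Step 6: From DU = 15.13, DZ = 5, UZ = 12, by the inverse law of cosines:
  cos(∠UDZ) = (DU² + DZ² - UZ²) / (2·DU·DZ)
  ∠UDZ = 43.37°

Step 7: From EQ = 6.01, EZ = 10, QZ = 12, by the inverse law of cosines:
  cos(∠QEZ) = (EQ² + EZ² - QZ²) / (2·EQ·EZ)
  ∠QEZ = 93.74°

Step 8: From QE = 6.01, QZ = 12, EZ = 10, by the inverse law of cosines:
  cos(∠EQZ) = (QE² + QZ² - EZ²) / (2·QE·QZ)
  ∠EQZ = 56.26°

Step 9: From UD = 15.13, UZ = 12, DZ = 5, by the inverse law of cosines:
  cos(∠DUZ) = (UD² + UZ² - DZ²) / (2·UD·UZ)
  ∠DUZ = 16.63°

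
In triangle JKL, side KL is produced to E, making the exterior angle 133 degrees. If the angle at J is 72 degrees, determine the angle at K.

angle K = 133 - 72 = 61 degrees (exterior angle theorem).

61 degrees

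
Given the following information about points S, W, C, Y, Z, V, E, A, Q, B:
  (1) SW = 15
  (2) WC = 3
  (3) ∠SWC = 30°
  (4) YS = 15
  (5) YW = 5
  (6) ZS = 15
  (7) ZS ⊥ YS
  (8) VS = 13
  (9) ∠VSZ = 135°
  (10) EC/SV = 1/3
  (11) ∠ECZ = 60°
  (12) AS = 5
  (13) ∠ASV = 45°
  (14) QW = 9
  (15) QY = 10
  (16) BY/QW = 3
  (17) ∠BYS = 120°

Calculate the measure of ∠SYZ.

Step 1: By the law of cosines on triangle YSZ: YZ² = 15² + 15² − 2·15·15·cos(90°) = 450, so YZ = 15·√2.
Step 2: By the inverse law of cosines on triangle SYZ: cos(∠SYZ) = (15² + (15·√2)² − 15²) / (2·15·15·√2) = 450/636.4 = 0.7071, so ∠SYZ = 45°.

Therefore, the measure of angle ∠SYZ = 45°.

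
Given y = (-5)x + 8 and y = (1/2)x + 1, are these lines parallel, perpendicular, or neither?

Slope of line 1: m1 = -5
Slope of line 2: m2 = 1/2
For parallel lines we need equal slopes: -5 != 1/2.
For perpendicular lines we need m1*m2 = -1: (-5)(1/2) = -5/2 != -1.
Since neither condition holds, the lines are neither parallel nor perpendicular.

Neither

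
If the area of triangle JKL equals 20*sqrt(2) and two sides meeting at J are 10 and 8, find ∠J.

From the SAS area formula Area = (1/2)ab sin(C), rearranging gives sin(C) = 2*Area/(ab).
sin(C) = 2 * 20*sqrt(2) / (80) = sqrt(2)/2.
Therefore C = arcsin(sqrt(2)/2) = 45°.
Since sin(180° - C) = sin(C), the obtuse angle 135° gives the same area, so C = 45° or C = 135°.

45° or 135°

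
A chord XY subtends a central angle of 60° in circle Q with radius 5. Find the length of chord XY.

Drop a perpendicular from the center to the chord, bisecting both the chord and the central angle.
Each half-chord = r sin(θ/2) = 5 sin(30°).
The full chord = 2 × 5 × sin(30°) = 5.

5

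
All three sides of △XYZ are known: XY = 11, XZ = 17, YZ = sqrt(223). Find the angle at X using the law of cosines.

By the inverse law of cosines: cos(X) = (XY² + XZ² - YZ²) / (2 × XY × XZ)
cos(X) = (11² + 17² - (sqrt(223))²) / (2 × 11 × 17)
cos(X) = (121 + 289 - (223)) / 374
cos(X) = 1/2
X = arccos(1/2) = 60°

60°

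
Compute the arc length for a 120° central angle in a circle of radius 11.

The full circumference is 2πr = 2π(11) = 22*pi.
The arc spans 120° out of 360°, which is a fraction of 1/3.
Arc length = 22*pi × 1/3 = 22*pi/3.

22*pi/3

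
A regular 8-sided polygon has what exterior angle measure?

Each exterior angle of a regular n-gon is 360 / n.
For n = 8: 360 / 8 = 45 degrees.

45 degrees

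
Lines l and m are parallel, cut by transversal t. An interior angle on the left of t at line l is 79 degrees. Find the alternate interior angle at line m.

Alternate interior angles formed by parallel lines and a transversal are equal.
The given angle is 79 degrees.
The alternate interior angle = 79 degrees.

79 degrees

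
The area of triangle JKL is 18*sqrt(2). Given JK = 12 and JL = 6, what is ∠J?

sin(C) = 2 * 18*sqrt(2) / (12 * 6) = sqrt(2)/2, so C = arcsin(sqrt(2)/2) = 45°.
Since sin(180° - C) = sin(C), the obtuse angle 135° gives the same area, so C = 45° or C = 135°.

45° or 135°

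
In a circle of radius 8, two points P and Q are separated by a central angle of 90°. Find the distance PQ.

Drop a perpendicular from the center to the chord, bisecting both the chord and the central angle.
Each half-chord = r sin(θ/2) = 8 sin(45°).
The full chord = 2 × 8 × sin(45°) = 8*sqrt(2).

8*sqrt(2)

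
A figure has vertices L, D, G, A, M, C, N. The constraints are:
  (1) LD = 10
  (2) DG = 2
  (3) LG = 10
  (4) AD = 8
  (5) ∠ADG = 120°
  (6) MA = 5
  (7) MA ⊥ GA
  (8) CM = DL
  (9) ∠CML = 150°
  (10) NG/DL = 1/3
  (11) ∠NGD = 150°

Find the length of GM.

Step 1: By the law of cosines on triangle GDA: GA² = 2² + 8² − 2·2·8·cos(120°) = 84, so GA = 2·√21.
Step 2: By the law of cosines on triangle GAM: GM² = (2·√21)² + 5² − 2·2·√21·5·cos(90°) = 109, so GM = √109.

Therefore, the length of GM = √109.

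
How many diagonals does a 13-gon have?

Total line segments between 13 vertices = C(13,2) = 78.
Subtract the 13 sides: 78 - 13 = 65 diagonals.

65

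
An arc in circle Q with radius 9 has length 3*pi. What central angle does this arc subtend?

Arc length L = 2πr × θ/360, so θ = 360L / (2πr).
θ = 360 × 3*pi / (2π × 9)
θ = 60°
θ = 60°

60°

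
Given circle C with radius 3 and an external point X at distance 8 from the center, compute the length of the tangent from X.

Let T be the point of tangency. Then CT ⊥ XT (radius ⊥ tangent).
In right triangle CTX: CX² = CT² + XT²
8² = 3² + XT²
XT² = 55, XT = sqrt(55)

sqrt(55)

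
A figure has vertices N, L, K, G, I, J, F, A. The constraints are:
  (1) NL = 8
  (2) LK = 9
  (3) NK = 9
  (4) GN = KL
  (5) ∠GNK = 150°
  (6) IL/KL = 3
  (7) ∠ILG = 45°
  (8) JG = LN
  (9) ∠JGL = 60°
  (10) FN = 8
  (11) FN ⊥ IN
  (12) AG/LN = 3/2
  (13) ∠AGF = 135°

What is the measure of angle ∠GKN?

From the given relations: GN = KL = 9.
Step 1: By the law of cosines on triangle KNG: KG² = 9² + 9² − 2·9·9·cos(150°) = 302.3, so KG ≈ 17.39.
Step 2: By the inverse law of cosines on triangle GKN: cos(∠GKN) = (17.39² + 9² − 9²) / (2·17.39·9) = 302.3/312.96 = 0.9659, so ∠GKN = 15°.

Therefore, the measure of angle ∠GKN = 15°.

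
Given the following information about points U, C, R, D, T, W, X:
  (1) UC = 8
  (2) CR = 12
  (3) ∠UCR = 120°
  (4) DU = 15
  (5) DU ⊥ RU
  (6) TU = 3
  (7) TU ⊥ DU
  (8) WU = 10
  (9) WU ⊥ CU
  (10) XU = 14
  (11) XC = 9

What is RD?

Step 1: By the law of cosines on triangle UCR: UR² = 8² + 12² − 2·8·12·cos(120°) = 304, so UR = 4·√19.
Step 2: By the law of cosines on triangle RUD: RD² = (4·√19)² + 15² − 2·4·√19·15·cos(90°) = 529, so RD = 23.

Therefore, the length of RD = 23.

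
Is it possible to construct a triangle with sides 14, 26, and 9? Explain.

Check the triangle inequality: 14 + 9 = 23 ≤ 26.
Since the sum of two sides does not exceed the third, no triangle can be formed.

No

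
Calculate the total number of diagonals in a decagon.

The number of diagonals in an n-gon is n(n - 3)/2.
For n = 10: 10(10 - 3)/2 = 10 × 7 / 2 = 35.

35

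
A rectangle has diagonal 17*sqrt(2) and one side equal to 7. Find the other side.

b = sqrt(d^2 - a^2) = sqrt(578 - 49) = sqrt(529) = 23

23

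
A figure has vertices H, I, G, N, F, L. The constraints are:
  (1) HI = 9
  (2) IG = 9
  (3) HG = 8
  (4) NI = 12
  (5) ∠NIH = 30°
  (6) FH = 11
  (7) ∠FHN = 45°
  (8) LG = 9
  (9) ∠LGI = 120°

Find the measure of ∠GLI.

Step 1: By the law of cosines on triangle LGI: LI² = 9² + 9² − 2·9·9·cos(120°) = 243, so LI = 9·√3.
Step 2: By the inverse law of cosines on triangle GLI: cos(∠GLI) = (9² + (9·√3)² − 9²) / (2·9·9·√3) = 243/280.59 = 0.866, so ∠GLI = 30°.

Therefore, the measure of angle ∠GLI = 30°.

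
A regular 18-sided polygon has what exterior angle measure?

Each exterior angle of a regular n-gon is 360 / n.
For n = 18: 360 / 18 = 20 degrees.

20 degrees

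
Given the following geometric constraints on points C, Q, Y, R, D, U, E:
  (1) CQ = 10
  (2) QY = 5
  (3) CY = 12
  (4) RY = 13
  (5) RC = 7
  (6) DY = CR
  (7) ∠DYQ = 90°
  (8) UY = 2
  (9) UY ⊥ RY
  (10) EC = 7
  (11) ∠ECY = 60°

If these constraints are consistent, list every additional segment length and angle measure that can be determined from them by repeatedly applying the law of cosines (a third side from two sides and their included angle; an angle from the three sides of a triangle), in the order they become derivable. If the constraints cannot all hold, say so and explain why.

The constraints are consistent. Derivable facts, in order:
After 1 step:
- QD = √74
- RU = √173
- YE = √109
- ∠CQY = 100.95°
- ∠CRY = 66.01°
- ∠CYQ = 54.9°
- ∠CYR = 32.2°
- ∠QCY = 24.15°
- ∠RCY = 81.79°
After 2 steps:
- ∠CEY = 84.5°
- ∠CYE = 35.5°
- ∠DQY = 54.46°
- ∠QDY = 35.54°
- ∠RUY = 81.25°
- ∠URY = 8.75°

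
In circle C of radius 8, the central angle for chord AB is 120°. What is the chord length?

Chord = 2(8) sin(60°) = 8*sqrt(3)

8*sqrt(3)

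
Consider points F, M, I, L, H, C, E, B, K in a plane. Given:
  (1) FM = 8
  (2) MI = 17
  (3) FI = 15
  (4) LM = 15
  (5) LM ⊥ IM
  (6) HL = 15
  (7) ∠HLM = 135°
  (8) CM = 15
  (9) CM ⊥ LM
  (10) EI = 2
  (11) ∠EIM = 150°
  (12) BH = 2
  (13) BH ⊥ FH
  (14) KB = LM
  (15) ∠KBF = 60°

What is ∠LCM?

Step 1: By the law of cosines on triangle CML: CL² = 15² + 15² − 2·15·15·cos(90°) = 450, so CL = 15·√2.
Step 2: By the inverse law of cosines on triangle LCM: cos(∠LCM) = ((15·√2)² + 15² − 15²) / (2·15·√2·15) = 450/636.4 = 0.7071, so ∠LCM = 45°.

Therefore, the measure of angle ∠LCM = 45°.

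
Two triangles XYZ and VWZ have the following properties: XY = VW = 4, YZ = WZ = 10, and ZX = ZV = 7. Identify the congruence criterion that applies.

The given information provides:
XY = VW = 4, YZ = WZ = 10, and ZX = ZV = 7
This matches the SSS congruence theorem.
All three pairs of corresponding sides are equal (Side-Side-Side).

SSS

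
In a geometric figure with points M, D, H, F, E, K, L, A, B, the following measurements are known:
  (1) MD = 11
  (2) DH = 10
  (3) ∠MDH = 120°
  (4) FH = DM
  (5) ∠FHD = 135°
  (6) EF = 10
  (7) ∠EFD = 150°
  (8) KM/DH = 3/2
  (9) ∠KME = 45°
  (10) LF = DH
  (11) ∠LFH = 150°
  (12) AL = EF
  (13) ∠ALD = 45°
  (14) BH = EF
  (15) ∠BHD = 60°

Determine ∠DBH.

From the given relations: BH = EF = 10.
Step 1: By the law of cosines on triangle BHD: BD² = 10² + 10² − 2·10·10·cos(60°) = 100, so BD = 10.
Step 2: By the inverse law of cosines on triangle DBH: cos(∠DBH) = (10² + 10² − 10²) / (2·10·10) = 100/200 = 0.5, so ∠DBH = 60°.

Therefore, the measure of angle ∠DBH = 60°.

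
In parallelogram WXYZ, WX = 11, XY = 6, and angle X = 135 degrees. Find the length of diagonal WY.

Law of cosines: d^2 = 11^2 + 6^2 - 2(11)(6)cos(135°) = 66*sqrt(2) + 157, so d = sqrt(66*sqrt(2) + 157).

sqrt(66*sqrt(2) + 157)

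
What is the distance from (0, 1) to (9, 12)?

d = sqrt((9)^2 + (11)^2) = sqrt(202)

sqrt(202)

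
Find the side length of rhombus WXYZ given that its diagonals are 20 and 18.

In a rhombus, the diagonals bisect each other perpendicularly, creating four congruent right triangles.
Each triangle has legs 10 (half of 20) and 9 (half of 18).
The hypotenuse of each right triangle is a side of the rhombus:
side = sqrt(10^2 + 9^2) = sqrt(181)

sqrt(181)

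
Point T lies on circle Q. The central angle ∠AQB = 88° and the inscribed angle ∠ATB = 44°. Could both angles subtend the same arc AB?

By the inscribed angle theorem, if both angles subtend the same arc, the inscribed angle must be half the central angle.
Half of 88° = 44°, which equals the given inscribed angle of 44°.
Therefore, yes, they correspond to the same arc.

Yes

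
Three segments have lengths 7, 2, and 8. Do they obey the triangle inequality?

Sort the sides: 2, 7, 8.
It suffices to check that the sum of the two smallest exceeds the largest:
2 + 7 = 9 > 8. ✓
Yes, a valid triangle can be formed.

Yes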